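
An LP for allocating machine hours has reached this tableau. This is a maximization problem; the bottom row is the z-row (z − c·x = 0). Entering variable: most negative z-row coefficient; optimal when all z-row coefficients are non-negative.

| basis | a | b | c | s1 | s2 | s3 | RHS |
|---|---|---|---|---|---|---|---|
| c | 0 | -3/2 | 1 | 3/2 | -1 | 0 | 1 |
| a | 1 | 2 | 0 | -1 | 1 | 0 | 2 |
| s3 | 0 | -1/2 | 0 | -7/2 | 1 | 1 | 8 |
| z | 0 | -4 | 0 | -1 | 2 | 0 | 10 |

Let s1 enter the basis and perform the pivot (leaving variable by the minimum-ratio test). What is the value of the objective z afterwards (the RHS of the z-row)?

Ratio test on column s1 — row 1: 1/(3/2) = 2/3; row 2: entry -1 ≤ 0; row 3: entry -7/2 ≤ 0. Minimum is 2/3 at row 1 (c leaves); pivot element 3/2.
Pivot on row 1; the z-row RHS becomes 10 − (-1)·(2/3) = 32/3.

32/3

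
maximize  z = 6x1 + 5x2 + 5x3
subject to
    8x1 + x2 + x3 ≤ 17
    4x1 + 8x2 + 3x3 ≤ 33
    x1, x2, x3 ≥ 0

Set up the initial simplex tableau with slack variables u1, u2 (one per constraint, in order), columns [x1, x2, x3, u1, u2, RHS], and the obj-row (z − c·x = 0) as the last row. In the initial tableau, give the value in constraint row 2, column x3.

3

Constraint 2 has coefficient 3 on x3.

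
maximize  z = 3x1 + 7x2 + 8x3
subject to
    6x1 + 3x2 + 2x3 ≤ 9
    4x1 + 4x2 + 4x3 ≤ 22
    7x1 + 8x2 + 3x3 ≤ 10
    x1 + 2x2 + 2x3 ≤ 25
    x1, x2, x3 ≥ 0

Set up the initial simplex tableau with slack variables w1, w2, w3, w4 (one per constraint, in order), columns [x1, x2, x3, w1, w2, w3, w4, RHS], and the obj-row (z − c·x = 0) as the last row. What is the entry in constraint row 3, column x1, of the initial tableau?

7

Constraint 3 has coefficient 7 on x1.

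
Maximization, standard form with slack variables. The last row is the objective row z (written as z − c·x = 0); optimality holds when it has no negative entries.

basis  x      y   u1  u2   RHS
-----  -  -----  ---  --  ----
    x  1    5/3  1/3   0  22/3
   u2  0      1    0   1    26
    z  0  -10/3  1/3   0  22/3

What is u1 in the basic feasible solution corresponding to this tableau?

0

u1 is not in the basis, so in the current basic feasible solution u1 = 0.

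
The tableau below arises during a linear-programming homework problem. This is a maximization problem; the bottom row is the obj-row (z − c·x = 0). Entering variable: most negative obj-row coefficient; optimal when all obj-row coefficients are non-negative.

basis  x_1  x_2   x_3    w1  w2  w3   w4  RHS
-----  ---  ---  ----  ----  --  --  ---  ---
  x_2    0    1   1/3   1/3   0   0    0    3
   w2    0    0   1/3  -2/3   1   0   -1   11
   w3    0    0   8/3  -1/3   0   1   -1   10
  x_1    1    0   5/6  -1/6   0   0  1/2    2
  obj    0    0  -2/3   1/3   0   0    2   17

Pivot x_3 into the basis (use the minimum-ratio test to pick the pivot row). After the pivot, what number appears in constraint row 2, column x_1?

-2/5

Ratio test on column x_3 — row 1: 3/(1/3) = 9; row 2: 11/(1/3) = 33; row 3: 10/(8/3) = 15/4; row 4: 2/(5/6) = 12/5. Minimum is 12/5 at row 4 (x_1 leaves); pivot element 5/6.
Divide row 4 by 5/6; eliminate column x_3 from the other rows.
Row 2 update in column x_1: 0 − (1/3)·(6/5) = -2/5.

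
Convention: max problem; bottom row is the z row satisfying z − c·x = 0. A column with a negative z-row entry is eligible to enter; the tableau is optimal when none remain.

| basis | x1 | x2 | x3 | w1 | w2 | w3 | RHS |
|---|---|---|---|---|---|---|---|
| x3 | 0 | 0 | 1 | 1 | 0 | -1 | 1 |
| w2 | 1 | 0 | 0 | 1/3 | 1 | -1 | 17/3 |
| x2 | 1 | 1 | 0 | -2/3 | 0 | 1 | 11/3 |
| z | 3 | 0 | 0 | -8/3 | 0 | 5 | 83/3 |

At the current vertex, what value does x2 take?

x2 is basic (row 3); its value is the RHS of that row, 11/3.

11/3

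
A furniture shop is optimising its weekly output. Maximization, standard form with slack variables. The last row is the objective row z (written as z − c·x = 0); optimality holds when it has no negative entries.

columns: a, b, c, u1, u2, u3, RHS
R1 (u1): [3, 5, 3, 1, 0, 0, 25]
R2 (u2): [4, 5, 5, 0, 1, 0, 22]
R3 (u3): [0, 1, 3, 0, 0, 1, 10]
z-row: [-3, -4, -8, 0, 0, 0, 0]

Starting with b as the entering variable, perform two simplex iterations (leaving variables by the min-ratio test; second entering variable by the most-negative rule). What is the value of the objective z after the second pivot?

Ratio test on column b — row 1: 25/5 = 5; row 2: 22/5 = 22/5; row 3: 10/1 = 10. Minimum is 22/5 at row 2 (u2 leaves); pivot element 5.
Pivot on row 2; the z-row RHS becomes 0 − (-4)·(22/5) = 88/5.
Next entering variable (most negative z-row entry -4): c.
Ratio test on column c — row 1: entry -2 ≤ 0; row 2: (22/5)/1 = 22/5; row 3: (28/5)/2 = 14/5. Minimum is 14/5 at row 3 (u3 leaves); pivot element 2.
After the second pivot the z-row RHS is 88/5 − (-4)·(14/5) = 144/5.

144/5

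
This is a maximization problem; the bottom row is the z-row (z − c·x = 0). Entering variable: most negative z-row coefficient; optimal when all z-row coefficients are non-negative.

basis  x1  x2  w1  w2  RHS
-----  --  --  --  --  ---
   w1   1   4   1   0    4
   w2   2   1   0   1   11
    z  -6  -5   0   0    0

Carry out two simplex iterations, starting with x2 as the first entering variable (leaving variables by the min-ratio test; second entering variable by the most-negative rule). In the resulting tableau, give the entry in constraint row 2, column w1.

-2

Ratio test on column x2 — row 1: 4/4 = 1; row 2: 11/1 = 11. Minimum is 1 at row 1 (w1 leaves); pivot element 4.
Divide row 1 by 4; eliminate column x2 from the other rows.
Second iteration: most negative z-row entry is -19/4 in column x1, so x1 enters.
Ratio test on column x1 — row 1: 1/(1/4) = 4; row 2: 10/(7/4) = 40/7. Minimum is 4 at row 1 (x2 leaves); pivot element 1/4.
Divide row 1 by 1/4; eliminate column x1 from the other rows.
After both pivots, the entry at constraint row 2, column w1 is -2.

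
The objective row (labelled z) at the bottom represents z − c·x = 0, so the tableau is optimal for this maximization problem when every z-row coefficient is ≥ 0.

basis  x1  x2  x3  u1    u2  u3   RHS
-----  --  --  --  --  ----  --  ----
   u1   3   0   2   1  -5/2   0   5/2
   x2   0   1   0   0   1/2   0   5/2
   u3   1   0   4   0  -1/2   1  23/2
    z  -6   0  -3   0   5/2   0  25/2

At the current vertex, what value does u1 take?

u1 is basic (row 1); its value is the RHS of that row, 5/2.

5/2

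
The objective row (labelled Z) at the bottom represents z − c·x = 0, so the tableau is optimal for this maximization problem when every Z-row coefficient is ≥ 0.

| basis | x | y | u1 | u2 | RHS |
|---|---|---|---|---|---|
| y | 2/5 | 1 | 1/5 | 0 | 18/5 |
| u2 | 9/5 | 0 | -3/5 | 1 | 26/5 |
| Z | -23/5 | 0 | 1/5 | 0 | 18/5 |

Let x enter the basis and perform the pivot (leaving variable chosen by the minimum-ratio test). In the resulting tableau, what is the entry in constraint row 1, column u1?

1/3

Ratio test on column x — row 1: (18/5)/(2/5) = 9; row 2: (26/5)/(9/5) = 26/9. Minimum is 26/9 at row 2 (u2 leaves); pivot element 9/5.
Divide row 2 by 9/5; eliminate column x from the other rows.
Row 1 update in column u1: 1/5 − (2/5)·(-1/3) = 1/3.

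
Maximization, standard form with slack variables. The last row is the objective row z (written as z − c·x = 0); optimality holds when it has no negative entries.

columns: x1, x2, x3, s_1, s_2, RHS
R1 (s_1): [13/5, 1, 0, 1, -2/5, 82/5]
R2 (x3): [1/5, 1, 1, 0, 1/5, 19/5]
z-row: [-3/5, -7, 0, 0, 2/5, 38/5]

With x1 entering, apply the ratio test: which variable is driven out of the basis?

Column x1 entries and ratios — s_1: (82/5)/(13/5) = 82/13; x3: (19/5)/(1/5) = 19.
Smallest ratio is 82/13 in the row of s_1, so s_1 leaves.

s_1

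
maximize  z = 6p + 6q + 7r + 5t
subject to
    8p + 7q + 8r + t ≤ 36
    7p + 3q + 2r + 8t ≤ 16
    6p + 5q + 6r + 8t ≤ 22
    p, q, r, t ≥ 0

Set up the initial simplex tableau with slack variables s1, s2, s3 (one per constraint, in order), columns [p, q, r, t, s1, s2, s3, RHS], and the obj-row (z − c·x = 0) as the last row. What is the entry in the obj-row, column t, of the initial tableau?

-5

The obj-row carries the negated objective coefficients: the t entry is -5.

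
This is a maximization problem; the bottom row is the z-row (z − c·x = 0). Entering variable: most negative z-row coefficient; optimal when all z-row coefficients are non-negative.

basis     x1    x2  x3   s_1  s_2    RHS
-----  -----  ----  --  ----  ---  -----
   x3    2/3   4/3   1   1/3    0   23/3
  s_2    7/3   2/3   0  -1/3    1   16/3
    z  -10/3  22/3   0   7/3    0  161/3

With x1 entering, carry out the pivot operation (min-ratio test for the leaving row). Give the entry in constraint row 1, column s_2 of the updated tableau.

Ratio test on column x1 — row 1: (23/3)/(2/3) = 23/2; row 2: (16/3)/(7/3) = 16/7. Minimum is 16/7 at row 2 (s_2 leaves); pivot element 7/3.
Divide row 2 by 7/3; eliminate column x1 from the other rows.
Row 1 update in column s_2: 0 − (2/3)·(3/7) = -2/7.

-2/7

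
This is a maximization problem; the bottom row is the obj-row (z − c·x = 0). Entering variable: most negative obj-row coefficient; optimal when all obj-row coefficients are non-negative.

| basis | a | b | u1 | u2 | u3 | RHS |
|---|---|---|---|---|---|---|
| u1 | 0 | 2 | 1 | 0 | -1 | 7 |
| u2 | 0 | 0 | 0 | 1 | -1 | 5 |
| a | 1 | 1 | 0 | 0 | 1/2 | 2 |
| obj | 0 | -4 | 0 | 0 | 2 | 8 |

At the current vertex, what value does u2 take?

u2 is basic (row 2); its value is the RHS of that row, 5.

5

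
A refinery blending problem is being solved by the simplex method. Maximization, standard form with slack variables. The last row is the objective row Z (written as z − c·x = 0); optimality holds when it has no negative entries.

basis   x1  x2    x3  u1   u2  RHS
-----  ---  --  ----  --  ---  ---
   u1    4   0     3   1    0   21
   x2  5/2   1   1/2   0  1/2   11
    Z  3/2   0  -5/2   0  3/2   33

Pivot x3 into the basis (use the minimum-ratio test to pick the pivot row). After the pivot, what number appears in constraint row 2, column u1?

-1/6

Ratio test on column x3 — row 1: 21/3 = 7; row 2: 11/(1/2) = 22. Minimum is 7 at row 1 (u1 leaves); pivot element 3.
Divide row 1 by 3; eliminate column x3 from the other rows.
Row 2 update in column u1: 0 − (1/2)·(1/3) = -1/6.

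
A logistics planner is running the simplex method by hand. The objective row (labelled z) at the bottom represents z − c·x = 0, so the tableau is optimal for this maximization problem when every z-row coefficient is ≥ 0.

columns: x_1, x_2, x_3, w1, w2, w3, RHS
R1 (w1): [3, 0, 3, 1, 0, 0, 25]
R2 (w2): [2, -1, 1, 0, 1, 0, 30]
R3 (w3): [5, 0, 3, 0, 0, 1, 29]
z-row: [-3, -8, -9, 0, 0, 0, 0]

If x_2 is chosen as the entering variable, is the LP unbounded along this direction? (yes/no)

yes

Every constraint-row entry in column x_2 is ≤ 0, so increasing x_2 is unbounded.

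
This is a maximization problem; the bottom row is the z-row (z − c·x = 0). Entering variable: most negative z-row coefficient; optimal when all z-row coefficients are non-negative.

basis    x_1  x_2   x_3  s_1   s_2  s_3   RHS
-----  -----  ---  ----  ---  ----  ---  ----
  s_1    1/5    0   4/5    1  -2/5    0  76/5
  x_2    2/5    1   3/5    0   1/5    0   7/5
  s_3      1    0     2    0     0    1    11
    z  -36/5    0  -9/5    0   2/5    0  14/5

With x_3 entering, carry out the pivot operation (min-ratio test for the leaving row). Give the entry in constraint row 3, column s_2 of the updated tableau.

Ratio test on column x_3 — row 1: (76/5)/(4/5) = 19; row 2: (7/5)/(3/5) = 7/3; row 3: 11/2 = 11/2. Minimum is 7/3 at row 2 (x_2 leaves); pivot element 3/5.
Divide row 2 by 3/5; eliminate column x_3 from the other rows.
Row 3 update in column s_2: 0 − 2·(1/3) = -2/3.

-2/3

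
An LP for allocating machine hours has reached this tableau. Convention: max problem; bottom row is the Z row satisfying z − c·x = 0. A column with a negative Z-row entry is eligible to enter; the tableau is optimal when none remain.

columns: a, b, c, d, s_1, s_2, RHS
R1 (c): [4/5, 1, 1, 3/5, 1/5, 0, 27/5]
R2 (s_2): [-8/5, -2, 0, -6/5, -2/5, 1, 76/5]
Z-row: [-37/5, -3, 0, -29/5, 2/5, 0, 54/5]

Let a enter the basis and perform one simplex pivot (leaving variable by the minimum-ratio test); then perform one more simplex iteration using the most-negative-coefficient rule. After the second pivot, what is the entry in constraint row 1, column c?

5/3

Ratio test on column a — row 1: (27/5)/(4/5) = 27/4; row 2: entry -8/5 ≤ 0. Minimum is 27/4 at row 1 (c leaves); pivot element 4/5.
Divide row 1 by 4/5; eliminate column a from the other rows.
Second iteration: most negative Z-row entry is -1/4 in column d, so d enters.
Ratio test on column d — row 1: (27/4)/(3/4) = 9; row 2: entry 0 ≤ 0. Minimum is 9 at row 1 (a leaves); pivot element 3/4.
Divide row 1 by 3/4; eliminate column d from the other rows.
After both pivots, the entry at constraint row 1, column c is 5/3.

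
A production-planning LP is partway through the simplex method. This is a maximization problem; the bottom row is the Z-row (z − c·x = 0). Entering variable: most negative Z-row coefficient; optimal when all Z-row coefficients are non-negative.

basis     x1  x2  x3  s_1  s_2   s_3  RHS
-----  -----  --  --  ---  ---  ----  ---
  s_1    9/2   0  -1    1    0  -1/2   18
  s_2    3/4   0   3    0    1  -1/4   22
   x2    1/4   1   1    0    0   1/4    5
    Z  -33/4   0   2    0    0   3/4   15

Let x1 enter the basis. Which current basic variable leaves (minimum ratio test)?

s_1

Column x1 entries and ratios — s_1: 18/(9/2) = 4; s_2: 22/(3/4) = 88/3; x2: 5/(1/4) = 20.
Smallest ratio is 4 in the row of s_1, so s_1 leaves.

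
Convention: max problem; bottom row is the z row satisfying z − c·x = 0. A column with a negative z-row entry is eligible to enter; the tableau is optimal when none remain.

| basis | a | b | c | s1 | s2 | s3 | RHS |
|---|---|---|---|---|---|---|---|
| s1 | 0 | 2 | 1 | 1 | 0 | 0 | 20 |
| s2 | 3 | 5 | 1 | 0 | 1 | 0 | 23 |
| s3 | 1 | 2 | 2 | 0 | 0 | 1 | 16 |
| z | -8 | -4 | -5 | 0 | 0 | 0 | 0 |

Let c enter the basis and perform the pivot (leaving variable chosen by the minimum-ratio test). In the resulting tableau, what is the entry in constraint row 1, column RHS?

Ratio test on column c — row 1: 20/1 = 20; row 2: 23/1 = 23; row 3: 16/2 = 8. Minimum is 8 at row 3 (s3 leaves); pivot element 2.
Divide row 3 by 2; eliminate column c from the other rows.
Row 1 update in column RHS: 20 − 1·8 = 12.

12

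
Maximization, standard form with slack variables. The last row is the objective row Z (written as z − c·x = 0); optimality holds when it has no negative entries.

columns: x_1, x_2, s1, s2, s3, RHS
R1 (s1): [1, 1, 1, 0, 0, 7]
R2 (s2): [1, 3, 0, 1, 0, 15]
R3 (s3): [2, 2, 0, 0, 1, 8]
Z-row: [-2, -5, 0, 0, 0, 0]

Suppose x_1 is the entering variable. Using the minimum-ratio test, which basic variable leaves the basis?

s3

Column x_1 entries and ratios — s1: 7/1 = 7; s2: 15/1 = 15; s3: 8/2 = 4.
Smallest ratio is 4 in the row of s3, so s3 leaves.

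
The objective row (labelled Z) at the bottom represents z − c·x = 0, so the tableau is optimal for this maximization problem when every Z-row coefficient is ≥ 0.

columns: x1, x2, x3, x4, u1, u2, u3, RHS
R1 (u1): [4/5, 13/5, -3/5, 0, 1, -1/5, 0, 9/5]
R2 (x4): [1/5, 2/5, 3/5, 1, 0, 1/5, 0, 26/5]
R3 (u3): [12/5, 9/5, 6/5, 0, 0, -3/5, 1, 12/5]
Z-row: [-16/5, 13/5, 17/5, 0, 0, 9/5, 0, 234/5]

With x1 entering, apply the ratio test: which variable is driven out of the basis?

Column x1 entries and ratios — u1: (9/5)/(4/5) = 9/4; x4: (26/5)/(1/5) = 26; u3: (12/5)/(12/5) = 1.
Smallest ratio is 1 in the row of u3, so u3 leaves.

u3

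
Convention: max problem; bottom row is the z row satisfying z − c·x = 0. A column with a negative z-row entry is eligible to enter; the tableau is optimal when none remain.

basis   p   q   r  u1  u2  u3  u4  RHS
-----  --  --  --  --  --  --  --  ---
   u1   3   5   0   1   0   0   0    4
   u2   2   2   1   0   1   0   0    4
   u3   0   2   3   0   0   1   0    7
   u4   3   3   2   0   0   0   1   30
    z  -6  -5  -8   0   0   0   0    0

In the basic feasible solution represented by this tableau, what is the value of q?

q is not in the basis, so in the current basic feasible solution q = 0.

0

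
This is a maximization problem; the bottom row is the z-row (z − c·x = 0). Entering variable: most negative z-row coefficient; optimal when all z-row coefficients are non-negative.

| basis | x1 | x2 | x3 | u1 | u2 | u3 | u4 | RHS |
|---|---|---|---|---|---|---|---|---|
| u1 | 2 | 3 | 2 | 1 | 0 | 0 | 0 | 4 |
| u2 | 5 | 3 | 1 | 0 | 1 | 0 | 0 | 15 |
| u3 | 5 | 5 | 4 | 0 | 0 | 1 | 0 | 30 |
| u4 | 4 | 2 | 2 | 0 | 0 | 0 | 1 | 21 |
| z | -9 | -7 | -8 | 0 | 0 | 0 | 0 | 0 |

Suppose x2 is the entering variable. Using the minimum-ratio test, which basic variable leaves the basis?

u1

Column x2 entries and ratios — u1: 4/3 = 4/3; u2: 15/3 = 5; u3: 30/5 = 6; u4: 21/2 = 21/2.
Smallest ratio is 4/3 in the row of u1, so u1 leaves.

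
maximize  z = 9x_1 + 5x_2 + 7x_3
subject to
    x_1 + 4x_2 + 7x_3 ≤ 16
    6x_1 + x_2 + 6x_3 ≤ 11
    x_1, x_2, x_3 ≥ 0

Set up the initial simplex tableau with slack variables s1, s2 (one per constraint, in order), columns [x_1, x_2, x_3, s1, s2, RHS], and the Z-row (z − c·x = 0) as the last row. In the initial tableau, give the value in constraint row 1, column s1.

Slack s1 belongs to constraint 1; its column is the unit vector e_1, so the entry in row 1 is 1.

1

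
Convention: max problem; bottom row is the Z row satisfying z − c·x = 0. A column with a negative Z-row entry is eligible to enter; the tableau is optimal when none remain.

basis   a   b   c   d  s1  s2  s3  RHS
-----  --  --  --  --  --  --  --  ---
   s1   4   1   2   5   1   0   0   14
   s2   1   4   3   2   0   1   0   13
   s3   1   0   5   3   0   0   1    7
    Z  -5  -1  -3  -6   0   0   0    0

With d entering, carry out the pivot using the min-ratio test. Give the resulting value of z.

Ratio test on column d — row 1: 14/5 = 14/5; row 2: 13/2 = 13/2; row 3: 7/3 = 7/3. Minimum is 7/3 at row 3 (s3 leaves); pivot element 3.
Pivot on row 3; the Z-row RHS becomes 0 − (-6)·(7/3) = 14.

14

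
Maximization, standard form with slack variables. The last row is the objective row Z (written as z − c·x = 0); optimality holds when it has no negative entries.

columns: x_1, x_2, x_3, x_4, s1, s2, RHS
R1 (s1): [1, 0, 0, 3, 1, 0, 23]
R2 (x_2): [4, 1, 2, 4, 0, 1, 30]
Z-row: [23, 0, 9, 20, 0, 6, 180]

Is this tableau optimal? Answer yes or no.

Every Z-row coefficient is ≥ 0, so the tableau is optimal.

yes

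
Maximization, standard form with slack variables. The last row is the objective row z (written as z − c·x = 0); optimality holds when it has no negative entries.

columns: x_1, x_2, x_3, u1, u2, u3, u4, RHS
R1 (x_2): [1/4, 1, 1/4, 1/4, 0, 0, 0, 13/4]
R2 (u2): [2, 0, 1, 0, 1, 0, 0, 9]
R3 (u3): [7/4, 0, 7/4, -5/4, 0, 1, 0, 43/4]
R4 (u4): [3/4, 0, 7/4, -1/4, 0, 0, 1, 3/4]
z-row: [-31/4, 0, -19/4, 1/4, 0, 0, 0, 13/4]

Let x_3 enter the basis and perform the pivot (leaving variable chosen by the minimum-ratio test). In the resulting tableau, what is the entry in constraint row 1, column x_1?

Ratio test on column x_3 — row 1: (13/4)/(1/4) = 13; row 2: 9/1 = 9; row 3: (43/4)/(7/4) = 43/7; row 4: (3/4)/(7/4) = 3/7. Minimum is 3/7 at row 4 (u4 leaves); pivot element 7/4.
Divide row 4 by 7/4; eliminate column x_3 from the other rows.
Row 1 update in column x_1: 1/4 − (1/4)·(3/7) = 1/7.

1/7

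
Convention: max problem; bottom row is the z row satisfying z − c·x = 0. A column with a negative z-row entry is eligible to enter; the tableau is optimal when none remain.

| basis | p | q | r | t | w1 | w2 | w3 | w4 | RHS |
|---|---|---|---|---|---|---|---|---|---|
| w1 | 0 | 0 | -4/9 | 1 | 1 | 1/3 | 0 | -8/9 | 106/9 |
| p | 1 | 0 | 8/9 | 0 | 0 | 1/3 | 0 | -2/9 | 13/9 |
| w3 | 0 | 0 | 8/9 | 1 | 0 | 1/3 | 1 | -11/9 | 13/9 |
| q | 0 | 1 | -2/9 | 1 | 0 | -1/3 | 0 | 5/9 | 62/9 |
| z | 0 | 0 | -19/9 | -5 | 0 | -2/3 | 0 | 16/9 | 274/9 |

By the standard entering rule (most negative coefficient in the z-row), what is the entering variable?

t

Negative z-row entries: r: -19/9, t: -5, w2: -2/3.
The most negative is -5 in column t, so t enters.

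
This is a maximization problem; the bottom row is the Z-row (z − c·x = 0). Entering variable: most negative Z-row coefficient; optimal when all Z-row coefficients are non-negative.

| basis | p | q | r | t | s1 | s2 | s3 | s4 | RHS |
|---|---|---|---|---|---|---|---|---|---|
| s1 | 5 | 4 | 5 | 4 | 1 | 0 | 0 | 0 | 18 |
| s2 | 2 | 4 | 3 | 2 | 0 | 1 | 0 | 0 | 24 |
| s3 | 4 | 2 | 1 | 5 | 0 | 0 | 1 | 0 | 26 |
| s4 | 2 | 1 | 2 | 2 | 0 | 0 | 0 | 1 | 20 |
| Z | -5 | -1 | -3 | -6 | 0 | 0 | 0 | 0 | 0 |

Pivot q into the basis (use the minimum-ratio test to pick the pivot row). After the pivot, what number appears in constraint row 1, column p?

5/4

Ratio test on column q — row 1: 18/4 = 9/2; row 2: 24/4 = 6; row 3: 26/2 = 13; row 4: 20/1 = 20. Minimum is 9/2 at row 1 (s1 leaves); pivot element 4.
Divide row 1 by 4; eliminate column q from the other rows.
In the new row 1, the p entry is the old entry divided by the pivot: 5/4 = 5/4.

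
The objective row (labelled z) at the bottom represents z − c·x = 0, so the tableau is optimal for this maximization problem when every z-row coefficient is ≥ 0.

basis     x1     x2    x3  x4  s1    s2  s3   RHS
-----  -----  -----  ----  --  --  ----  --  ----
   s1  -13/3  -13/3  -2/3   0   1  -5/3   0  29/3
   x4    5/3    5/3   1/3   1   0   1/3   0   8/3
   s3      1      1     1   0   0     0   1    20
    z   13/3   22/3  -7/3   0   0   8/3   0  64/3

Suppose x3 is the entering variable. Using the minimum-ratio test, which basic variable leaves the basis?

Column x3 entries and ratios — s1: -2/3 ≤ 0, skip; x4: (8/3)/(1/3) = 8; s3: 20/1 = 20.
Smallest ratio is 8 in the row of x4, so x4 leaves.

x4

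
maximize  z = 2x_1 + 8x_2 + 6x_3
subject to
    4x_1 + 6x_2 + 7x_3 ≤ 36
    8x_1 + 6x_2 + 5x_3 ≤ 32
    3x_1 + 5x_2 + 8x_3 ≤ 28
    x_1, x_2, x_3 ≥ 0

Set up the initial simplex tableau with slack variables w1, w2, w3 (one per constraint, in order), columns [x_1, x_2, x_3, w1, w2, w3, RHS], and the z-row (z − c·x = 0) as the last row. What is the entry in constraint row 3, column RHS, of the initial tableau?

The RHS of constraint 3 is b_3 = 28.

28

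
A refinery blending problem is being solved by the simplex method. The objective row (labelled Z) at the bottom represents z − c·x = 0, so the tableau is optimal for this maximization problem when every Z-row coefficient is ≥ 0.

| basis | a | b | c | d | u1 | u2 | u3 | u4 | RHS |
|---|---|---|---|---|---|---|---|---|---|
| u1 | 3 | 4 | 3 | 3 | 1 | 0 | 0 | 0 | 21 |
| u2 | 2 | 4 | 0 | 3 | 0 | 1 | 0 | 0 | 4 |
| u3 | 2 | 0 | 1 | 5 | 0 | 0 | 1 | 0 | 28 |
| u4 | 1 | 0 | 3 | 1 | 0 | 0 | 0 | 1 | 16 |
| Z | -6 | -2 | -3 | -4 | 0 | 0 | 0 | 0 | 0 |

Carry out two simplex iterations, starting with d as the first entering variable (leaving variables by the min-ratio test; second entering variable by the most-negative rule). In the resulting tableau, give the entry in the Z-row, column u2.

Ratio test on column d — row 1: 21/3 = 7; row 2: 4/3 = 4/3; row 3: 28/5 = 28/5; row 4: 16/1 = 16. Minimum is 4/3 at row 2 (u2 leaves); pivot element 3.
Divide row 2 by 3; eliminate column d from the other rows.
Second iteration: most negative Z-row entry is -10/3 in column a, so a enters.
Ratio test on column a — row 1: 17/1 = 17; row 2: (4/3)/(2/3) = 2; row 3: entry -4/3 ≤ 0; row 4: (44/3)/(1/3) = 44. Minimum is 2 at row 2 (d leaves); pivot element 2/3.
Divide row 2 by 2/3; eliminate column a from the other rows.
After both pivots, the entry at the Z-row, column u2 is 3.

3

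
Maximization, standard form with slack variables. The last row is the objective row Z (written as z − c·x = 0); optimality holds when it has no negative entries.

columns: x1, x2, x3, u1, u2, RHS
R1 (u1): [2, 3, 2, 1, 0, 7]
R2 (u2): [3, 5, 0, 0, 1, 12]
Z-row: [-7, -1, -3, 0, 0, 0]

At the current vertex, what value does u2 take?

12

u2 is basic (row 2); its value is the RHS of that row, 12.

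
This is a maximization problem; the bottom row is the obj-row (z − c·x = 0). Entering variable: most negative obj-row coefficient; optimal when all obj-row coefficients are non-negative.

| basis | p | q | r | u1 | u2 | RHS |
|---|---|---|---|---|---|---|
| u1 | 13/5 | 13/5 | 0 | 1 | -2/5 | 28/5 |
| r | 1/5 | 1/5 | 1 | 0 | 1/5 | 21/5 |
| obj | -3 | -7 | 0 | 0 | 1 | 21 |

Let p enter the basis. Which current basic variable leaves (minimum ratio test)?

Column p entries and ratios — u1: (28/5)/(13/5) = 28/13; r: (21/5)/(1/5) = 21.
Smallest ratio is 28/13 in the row of u1, so u1 leaves.

u1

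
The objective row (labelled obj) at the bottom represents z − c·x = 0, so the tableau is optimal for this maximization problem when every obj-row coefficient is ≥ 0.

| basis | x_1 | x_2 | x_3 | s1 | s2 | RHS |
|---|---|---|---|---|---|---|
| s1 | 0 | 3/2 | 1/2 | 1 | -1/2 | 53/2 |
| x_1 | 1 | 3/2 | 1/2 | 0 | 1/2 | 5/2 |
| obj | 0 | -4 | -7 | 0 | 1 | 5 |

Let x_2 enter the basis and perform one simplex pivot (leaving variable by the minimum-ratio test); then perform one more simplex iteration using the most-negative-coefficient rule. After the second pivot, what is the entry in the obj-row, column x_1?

14

Ratio test on column x_2 — row 1: (53/2)/(3/2) = 53/3; row 2: (5/2)/(3/2) = 5/3. Minimum is 5/3 at row 2 (x_1 leaves); pivot element 3/2.
Divide row 2 by 3/2; eliminate column x_2 from the other rows.
Second iteration: most negative obj-row entry is -17/3 in column x_3, so x_3 enters.
Ratio test on column x_3 — row 1: entry 0 ≤ 0; row 2: (5/3)/(1/3) = 5. Minimum is 5 at row 2 (x_2 leaves); pivot element 1/3.
Divide row 2 by 1/3; eliminate column x_3 from the other rows.
After both pivots, the entry at the obj-row, column x_1 is 14.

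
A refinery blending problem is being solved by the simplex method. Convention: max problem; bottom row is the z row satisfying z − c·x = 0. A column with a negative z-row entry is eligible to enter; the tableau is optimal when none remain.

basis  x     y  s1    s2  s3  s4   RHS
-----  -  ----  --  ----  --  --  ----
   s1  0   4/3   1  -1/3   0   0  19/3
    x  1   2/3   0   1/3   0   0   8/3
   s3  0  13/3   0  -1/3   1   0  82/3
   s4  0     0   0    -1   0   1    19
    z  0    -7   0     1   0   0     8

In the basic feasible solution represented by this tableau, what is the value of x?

8/3

x is basic (row 2); its value is the RHS of that row, 8/3.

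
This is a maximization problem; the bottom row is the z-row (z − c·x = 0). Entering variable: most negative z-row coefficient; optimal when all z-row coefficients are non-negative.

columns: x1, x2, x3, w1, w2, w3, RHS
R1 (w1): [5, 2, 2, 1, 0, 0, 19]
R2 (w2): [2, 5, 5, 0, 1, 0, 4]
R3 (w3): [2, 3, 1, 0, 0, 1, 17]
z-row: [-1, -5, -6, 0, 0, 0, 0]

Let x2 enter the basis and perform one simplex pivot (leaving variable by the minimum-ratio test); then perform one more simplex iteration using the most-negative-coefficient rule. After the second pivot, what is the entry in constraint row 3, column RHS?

81/5

Ratio test on column x2 — row 1: 19/2 = 19/2; row 2: 4/5 = 4/5; row 3: 17/3 = 17/3. Minimum is 4/5 at row 2 (w2 leaves); pivot element 5.
Divide row 2 by 5; eliminate column x2 from the other rows.
Second iteration: most negative z-row entry is -1 in column x3, so x3 enters.
Ratio test on column x3 — row 1: entry 0 ≤ 0; row 2: (4/5)/1 = 4/5; row 3: entry -2 ≤ 0. Minimum is 4/5 at row 2 (x2 leaves); pivot element 1.
Divide row 2 by 1; eliminate column x3 from the other rows.
After both pivots, the entry at constraint row 3, column RHS is 81/5.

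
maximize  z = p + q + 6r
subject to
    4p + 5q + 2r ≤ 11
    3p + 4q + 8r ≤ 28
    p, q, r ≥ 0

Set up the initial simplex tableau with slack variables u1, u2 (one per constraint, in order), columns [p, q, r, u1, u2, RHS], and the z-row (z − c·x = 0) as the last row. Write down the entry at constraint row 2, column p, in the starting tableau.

Constraint 2 has coefficient 3 on p.

3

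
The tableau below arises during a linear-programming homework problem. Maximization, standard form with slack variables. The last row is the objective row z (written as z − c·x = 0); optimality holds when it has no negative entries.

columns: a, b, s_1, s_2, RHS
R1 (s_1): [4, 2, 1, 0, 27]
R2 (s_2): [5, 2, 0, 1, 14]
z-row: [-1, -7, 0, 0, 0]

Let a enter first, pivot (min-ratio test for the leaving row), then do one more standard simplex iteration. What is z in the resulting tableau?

49

Ratio test on column a — row 1: 27/4 = 27/4; row 2: 14/5 = 14/5. Minimum is 14/5 at row 2 (s_2 leaves); pivot element 5.
Pivot on row 2; the z-row RHS becomes 0 − (-1)·(14/5) = 14/5.
Next entering variable (most negative z-row entry -33/5): b.
Ratio test on column b — row 1: (79/5)/(2/5) = 79/2; row 2: (14/5)/(2/5) = 7. Minimum is 7 at row 2 (a leaves); pivot element 2/5.
After the second pivot the z-row RHS is 14/5 − (-33/5)·7 = 49.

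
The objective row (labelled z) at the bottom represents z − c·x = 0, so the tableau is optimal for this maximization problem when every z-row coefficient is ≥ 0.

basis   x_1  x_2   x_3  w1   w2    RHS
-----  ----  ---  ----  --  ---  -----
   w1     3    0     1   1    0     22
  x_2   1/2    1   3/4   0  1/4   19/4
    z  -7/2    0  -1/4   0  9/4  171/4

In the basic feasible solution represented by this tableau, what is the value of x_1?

x_1 is not in the basis, so in the current basic feasible solution x_1 = 0.

0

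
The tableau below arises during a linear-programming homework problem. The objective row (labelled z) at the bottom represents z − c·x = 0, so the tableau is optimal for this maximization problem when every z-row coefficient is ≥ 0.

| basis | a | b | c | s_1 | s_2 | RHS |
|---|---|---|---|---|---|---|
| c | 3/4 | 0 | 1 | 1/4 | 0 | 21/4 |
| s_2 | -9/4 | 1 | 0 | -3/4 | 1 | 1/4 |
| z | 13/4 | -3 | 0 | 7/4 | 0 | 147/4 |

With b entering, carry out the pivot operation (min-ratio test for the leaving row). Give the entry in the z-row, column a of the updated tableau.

-7/2

Ratio test on column b — row 1: entry 0 ≤ 0; row 2: (1/4)/1 = 1/4. Minimum is 1/4 at row 2 (s_2 leaves); pivot element 1.
Divide row 2 by 1; eliminate column b from the other rows.
z-row update in column a: 13/4 − (-3)·(-9/4) = -7/2.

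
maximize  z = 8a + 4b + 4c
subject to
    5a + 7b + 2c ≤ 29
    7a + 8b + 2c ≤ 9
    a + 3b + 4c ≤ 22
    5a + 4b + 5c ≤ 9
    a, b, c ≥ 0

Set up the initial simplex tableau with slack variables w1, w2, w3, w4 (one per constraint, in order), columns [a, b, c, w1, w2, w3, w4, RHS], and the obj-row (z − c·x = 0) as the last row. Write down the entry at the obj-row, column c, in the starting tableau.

The obj-row carries the negated objective coefficients: the c entry is -4.

-4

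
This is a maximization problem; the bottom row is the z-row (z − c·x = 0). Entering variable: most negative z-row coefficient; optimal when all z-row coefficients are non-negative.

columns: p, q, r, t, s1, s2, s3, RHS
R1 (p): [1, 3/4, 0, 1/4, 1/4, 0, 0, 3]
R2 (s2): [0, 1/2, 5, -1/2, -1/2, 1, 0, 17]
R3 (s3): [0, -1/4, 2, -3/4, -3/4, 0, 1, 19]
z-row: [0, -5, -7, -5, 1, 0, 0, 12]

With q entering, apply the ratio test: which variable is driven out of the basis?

Column q entries and ratios — p: 3/(3/4) = 4; s2: 17/(1/2) = 34; s3: -1/4 ≤ 0, skip.
Smallest ratio is 4 in the row of p, so p leaves.

p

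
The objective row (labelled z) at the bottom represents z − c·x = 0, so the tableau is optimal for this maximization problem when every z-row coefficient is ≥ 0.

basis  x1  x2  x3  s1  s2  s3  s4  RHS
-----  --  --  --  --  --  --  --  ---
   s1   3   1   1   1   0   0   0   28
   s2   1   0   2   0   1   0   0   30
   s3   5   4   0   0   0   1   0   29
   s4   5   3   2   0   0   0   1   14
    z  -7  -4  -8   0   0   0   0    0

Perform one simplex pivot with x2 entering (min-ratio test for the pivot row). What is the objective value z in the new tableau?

56/3

Ratio test on column x2 — row 1: 28/1 = 28; row 2: entry 0 ≤ 0; row 3: 29/4 = 29/4; row 4: 14/3 = 14/3. Minimum is 14/3 at row 4 (s4 leaves); pivot element 3.
Pivot on row 4; the z-row RHS becomes 0 − (-4)·(14/3) = 56/3.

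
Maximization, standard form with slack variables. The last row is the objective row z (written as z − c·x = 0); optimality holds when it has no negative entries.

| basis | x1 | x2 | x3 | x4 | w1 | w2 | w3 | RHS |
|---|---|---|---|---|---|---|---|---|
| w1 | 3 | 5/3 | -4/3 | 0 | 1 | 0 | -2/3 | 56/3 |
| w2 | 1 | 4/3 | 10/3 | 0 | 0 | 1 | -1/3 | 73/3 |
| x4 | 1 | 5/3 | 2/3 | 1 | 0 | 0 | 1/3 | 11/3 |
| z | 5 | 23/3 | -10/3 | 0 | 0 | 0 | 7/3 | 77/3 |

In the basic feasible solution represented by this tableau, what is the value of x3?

x3 is not in the basis, so in the current basic feasible solution x3 = 0.

0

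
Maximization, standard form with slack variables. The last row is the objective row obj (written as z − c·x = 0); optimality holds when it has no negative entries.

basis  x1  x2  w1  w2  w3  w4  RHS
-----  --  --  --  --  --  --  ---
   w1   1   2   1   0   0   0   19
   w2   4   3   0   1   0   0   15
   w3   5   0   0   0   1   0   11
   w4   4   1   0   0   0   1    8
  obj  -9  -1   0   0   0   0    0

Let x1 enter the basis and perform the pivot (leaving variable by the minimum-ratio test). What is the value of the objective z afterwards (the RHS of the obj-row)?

18

Ratio test on column x1 — row 1: 19/1 = 19; row 2: 15/4 = 15/4; row 3: 11/5 = 11/5; row 4: 8/4 = 2. Minimum is 2 at row 4 (w4 leaves); pivot element 4.
Pivot on row 4; the obj-row RHS becomes 0 − (-9)·2 = 18.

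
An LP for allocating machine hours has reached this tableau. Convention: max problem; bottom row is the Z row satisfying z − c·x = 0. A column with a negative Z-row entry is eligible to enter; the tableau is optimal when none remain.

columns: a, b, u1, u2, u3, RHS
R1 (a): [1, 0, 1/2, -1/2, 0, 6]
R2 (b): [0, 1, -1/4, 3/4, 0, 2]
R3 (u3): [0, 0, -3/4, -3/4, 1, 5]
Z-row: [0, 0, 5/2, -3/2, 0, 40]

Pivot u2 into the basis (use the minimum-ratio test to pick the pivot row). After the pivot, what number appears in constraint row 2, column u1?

Ratio test on column u2 — row 1: entry -1/2 ≤ 0; row 2: 2/(3/4) = 8/3; row 3: entry -3/4 ≤ 0. Minimum is 8/3 at row 2 (b leaves); pivot element 3/4.
Divide row 2 by 3/4; eliminate column u2 from the other rows.
In the new row 2, the u1 entry is the old entry divided by the pivot: (-1/4)/(3/4) = -1/3.

-1/3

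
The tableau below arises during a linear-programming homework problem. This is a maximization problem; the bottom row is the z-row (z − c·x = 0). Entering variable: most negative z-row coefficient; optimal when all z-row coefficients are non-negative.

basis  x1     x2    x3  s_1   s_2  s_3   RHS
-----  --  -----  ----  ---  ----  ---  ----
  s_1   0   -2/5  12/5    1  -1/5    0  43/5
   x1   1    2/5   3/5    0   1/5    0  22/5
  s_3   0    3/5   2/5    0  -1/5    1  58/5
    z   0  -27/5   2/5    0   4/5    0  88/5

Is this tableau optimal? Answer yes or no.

The z-row has a negative entry -27/5 in column x2, so it is not optimal.

no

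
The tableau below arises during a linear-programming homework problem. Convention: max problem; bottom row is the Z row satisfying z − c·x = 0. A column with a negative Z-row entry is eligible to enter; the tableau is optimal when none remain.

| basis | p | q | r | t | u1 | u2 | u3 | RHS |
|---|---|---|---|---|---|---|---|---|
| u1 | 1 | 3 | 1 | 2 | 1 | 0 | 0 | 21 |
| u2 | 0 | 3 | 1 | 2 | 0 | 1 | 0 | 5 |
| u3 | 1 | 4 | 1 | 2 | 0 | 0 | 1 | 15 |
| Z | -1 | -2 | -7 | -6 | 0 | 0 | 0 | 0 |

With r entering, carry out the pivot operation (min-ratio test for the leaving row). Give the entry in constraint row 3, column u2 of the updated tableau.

Ratio test on column r — row 1: 21/1 = 21; row 2: 5/1 = 5; row 3: 15/1 = 15. Minimum is 5 at row 2 (u2 leaves); pivot element 1.
Divide row 2 by 1; eliminate column r from the other rows.
Row 3 update in column u2: 0 − 1·1 = -1.

-1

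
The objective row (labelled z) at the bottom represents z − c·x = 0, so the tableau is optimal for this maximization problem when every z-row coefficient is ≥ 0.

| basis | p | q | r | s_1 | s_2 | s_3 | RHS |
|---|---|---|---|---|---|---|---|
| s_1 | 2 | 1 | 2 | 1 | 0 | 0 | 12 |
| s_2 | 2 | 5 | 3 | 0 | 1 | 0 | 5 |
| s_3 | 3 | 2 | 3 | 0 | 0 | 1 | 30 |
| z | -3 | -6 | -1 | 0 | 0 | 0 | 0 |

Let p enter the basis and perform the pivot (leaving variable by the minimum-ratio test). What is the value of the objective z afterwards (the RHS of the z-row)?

Ratio test on column p — row 1: 12/2 = 6; row 2: 5/2 = 5/2; row 3: 30/3 = 10. Minimum is 5/2 at row 2 (s_2 leaves); pivot element 2.
Pivot on row 2; the z-row RHS becomes 0 − (-3)·(5/2) = 15/2.

15/2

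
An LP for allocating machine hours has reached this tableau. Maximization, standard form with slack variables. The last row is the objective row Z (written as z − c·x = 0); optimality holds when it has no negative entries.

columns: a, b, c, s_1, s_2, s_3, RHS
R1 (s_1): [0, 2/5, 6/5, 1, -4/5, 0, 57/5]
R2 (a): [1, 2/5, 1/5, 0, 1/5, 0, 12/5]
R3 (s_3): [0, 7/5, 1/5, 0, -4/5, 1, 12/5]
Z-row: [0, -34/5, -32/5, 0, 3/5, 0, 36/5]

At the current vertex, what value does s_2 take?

0

s_2 is not in the basis, so in the current basic feasible solution s_2 = 0.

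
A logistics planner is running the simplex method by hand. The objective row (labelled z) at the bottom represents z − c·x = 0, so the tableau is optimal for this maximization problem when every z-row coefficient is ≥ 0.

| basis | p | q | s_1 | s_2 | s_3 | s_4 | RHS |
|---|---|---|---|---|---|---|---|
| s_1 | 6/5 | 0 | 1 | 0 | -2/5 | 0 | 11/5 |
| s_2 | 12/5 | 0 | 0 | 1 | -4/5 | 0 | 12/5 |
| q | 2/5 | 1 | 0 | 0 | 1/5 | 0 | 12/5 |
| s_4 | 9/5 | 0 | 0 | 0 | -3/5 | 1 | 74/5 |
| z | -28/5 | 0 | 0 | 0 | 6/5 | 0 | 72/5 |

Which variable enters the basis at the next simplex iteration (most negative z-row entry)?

p

Negative z-row entries: p: -28/5.
The most negative is -28/5 in column p, so p enters.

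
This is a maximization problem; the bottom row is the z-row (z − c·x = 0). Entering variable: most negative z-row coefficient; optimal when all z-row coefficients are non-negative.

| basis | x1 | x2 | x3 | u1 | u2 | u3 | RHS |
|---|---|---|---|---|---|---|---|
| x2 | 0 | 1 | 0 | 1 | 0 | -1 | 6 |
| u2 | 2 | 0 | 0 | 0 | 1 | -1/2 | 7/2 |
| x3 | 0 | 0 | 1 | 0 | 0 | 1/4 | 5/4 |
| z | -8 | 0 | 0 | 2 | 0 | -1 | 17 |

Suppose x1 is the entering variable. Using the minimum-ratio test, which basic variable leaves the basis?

Column x1 entries and ratios — x2: 0 ≤ 0, skip; u2: (7/2)/2 = 7/4; x3: 0 ≤ 0, skip.
Smallest ratio is 7/4 in the row of u2, so u2 leaves.

u2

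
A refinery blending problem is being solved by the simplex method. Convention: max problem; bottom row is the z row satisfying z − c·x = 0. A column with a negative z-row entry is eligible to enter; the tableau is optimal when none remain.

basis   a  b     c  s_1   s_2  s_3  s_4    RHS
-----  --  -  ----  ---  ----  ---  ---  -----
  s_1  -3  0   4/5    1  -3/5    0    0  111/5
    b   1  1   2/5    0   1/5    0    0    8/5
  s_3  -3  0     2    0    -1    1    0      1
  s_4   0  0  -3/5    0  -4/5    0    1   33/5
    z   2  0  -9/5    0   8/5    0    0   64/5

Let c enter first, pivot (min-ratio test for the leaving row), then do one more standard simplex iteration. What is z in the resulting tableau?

Ratio test on column c — row 1: (111/5)/(4/5) = 111/4; row 2: (8/5)/(2/5) = 4; row 3: 1/2 = 1/2; row 4: entry -3/5 ≤ 0. Minimum is 1/2 at row 3 (s_3 leaves); pivot element 2.
Pivot on row 3; the z-row RHS becomes 64/5 − (-9/5)·(1/2) = 137/10.
Next entering variable (most negative z-row entry -7/10): a.
Ratio test on column a — row 1: entry -9/5 ≤ 0; row 2: (7/5)/(8/5) = 7/8; row 3: entry -3/2 ≤ 0; row 4: entry -9/10 ≤ 0. Minimum is 7/8 at row 2 (b leaves); pivot element 8/5.
After the second pivot the z-row RHS is 137/10 − (-7/10)·(7/8) = 229/16.

229/16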